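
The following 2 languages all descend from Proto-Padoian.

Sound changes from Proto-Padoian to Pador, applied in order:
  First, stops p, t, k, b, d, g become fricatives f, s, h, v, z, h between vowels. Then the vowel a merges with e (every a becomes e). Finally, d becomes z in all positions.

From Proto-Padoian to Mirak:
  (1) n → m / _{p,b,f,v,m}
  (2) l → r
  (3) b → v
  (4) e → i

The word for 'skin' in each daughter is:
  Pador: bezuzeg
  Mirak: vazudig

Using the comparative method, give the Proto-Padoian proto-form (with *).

*bazudeg

Position 2: Pador has e, Mirak has a. Mirak preserves a here (none of its changes turn any other segment into a), so the proto-segment is *a.
Position 5: Pador has z, Mirak has d. Mirak preserves d here (none of its changes turn any other segment into d), so the proto-segment is *d.
Continuing position by position gives *bazudeg; check it forward:
Pador: *bazudeg
  bazudeg → bazuzeg   [intervocalic lenition]
  bazuzeg → bezuzeg   [vowel merger]
  bezuzeg (rule 3 does not apply)
  giving Pador bezuzeg.
Mirak: *bazudeg
  bazudeg (rule 1 does not apply)
  bazudeg (rule 2 does not apply)
  bazudeg → vazudeg   [unconditioned shift]
  vazudeg → vazudig   [vowel merger]
  giving Mirak vazudig.
*bazudeg is the unique common source.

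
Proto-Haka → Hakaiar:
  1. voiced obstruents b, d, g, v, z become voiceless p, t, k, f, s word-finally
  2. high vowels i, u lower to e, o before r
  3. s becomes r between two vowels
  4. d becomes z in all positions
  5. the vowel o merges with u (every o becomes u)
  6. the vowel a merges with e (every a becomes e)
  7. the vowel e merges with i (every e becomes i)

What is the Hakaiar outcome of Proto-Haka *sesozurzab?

Hakaiar: *sesozurzab
  sesozurzab → sesozurzap   [final devoicing]
  sesozurzap → sesozorzap   [pre-rhotic lowering]
  sesozorzap → serozorzap   [rhotacism]
  serozorzap (rule 4 does not apply)
  serozorzap → seruzurzap   [vowel merger]
  seruzurzap → seruzurzep   [vowel merger]
  seruzurzep → siruzurzip   [vowel merger]
  giving Hakaiar siruzurzip.

siruzurzip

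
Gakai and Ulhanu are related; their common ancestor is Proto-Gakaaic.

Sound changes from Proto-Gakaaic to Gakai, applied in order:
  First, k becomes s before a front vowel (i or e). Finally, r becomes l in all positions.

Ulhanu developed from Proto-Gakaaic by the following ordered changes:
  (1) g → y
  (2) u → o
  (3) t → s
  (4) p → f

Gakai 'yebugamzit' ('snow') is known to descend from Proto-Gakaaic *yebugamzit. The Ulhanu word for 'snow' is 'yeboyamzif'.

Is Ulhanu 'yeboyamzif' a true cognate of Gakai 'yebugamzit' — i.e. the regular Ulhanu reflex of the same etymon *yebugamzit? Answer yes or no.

Derive the expected Ulhanu reflex of *yebugamzit:
Ulhanu: *yebugamzit > yebuyamzit > yeboyamzit > yeboyamzis  (by unconditioned shift, vowel merger, unconditioned shift)
The regular Ulhanu reflex would be 'yeboyamzis', but the attested form is 'yeboyamzif'. The correspondence is irregular, so they are not cognates (the Ulhanu form has a different source).

no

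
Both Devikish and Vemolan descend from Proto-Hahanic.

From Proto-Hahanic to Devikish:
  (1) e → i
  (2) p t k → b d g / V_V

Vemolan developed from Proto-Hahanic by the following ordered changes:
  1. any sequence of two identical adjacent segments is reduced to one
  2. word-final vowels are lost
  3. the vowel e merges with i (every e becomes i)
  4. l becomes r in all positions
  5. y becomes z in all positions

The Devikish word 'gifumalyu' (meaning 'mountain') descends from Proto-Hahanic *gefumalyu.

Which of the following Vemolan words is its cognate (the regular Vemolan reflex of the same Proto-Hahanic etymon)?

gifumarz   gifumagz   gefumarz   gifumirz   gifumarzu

Vemolan: start from *gefumalyu.
  rule 1: no change — gefumalyu
  rule 2 (apocope): gefumalyu → gefumaly
  rule 3 (vowel merger): gefumaly → gifumaly
  rule 4 (unconditioned shift): gifumaly → gifumary
  rule 5 (unconditioned shift): gifumary → gifumarz
  ⇒ Vemolan gifumarz
The other candidates each miss or misapply at least one Vemolan change.

gifumarz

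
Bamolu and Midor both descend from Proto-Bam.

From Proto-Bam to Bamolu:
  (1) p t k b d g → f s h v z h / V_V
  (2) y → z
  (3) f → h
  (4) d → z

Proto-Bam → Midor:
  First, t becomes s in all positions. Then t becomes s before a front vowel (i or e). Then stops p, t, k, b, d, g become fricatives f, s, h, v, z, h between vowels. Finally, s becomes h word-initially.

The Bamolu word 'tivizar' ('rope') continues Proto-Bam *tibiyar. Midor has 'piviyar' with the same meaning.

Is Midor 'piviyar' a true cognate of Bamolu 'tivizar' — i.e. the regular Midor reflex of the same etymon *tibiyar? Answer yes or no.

Derive the expected Midor reflex of *tibiyar:
Midor: start from *tibiyar.
  rule 1 (unconditioned shift): tibiyar → sibiyar
  rule 2: no change — sibiyar
  rule 3 (intervocalic lenition): sibiyar → siviyar
  rule 4 (debuccalisation): siviyar → hiviyar
  ⇒ Midor hiviyar
The regular Midor reflex would be 'hiviyar', but the attested form is 'piviyar'. The correspondence is irregular, so they are not cognates (the Midor form has a different source).

no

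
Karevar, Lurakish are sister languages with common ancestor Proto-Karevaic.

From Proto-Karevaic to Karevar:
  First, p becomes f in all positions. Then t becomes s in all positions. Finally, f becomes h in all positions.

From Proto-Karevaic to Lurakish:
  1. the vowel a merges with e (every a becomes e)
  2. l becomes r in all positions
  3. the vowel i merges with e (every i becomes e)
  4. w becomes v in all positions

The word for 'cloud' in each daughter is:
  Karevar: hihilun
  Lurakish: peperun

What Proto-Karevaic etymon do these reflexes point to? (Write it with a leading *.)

*pipilun

Position 5: Karevar has l, Lurakish has r. Karevar preserves l here (none of its changes turn any other segment into l), so the proto-segment is *l.
Position 4: Karevar has i, Lurakish has e. Karevar preserves i here (none of its changes turn any other segment into i), so the proto-segment is *i.
This points to *pipilun. Verify forward in each daughter:
Karevar: *pipilun > fifilun > hihilun  (by unconditioned shift, unconditioned shift)
Lurakish: start from *pipilun.
  rule 1: no change — pipilun
  rule 2 (unconditioned shift): pipilun → pipirun
  rule 3 (vowel merger): pipirun → peperun
  rule 4: no change — peperun
  ⇒ Lurakish peperun
Only *pipilun yields all of Karevar hihilun, Lurakish peperun.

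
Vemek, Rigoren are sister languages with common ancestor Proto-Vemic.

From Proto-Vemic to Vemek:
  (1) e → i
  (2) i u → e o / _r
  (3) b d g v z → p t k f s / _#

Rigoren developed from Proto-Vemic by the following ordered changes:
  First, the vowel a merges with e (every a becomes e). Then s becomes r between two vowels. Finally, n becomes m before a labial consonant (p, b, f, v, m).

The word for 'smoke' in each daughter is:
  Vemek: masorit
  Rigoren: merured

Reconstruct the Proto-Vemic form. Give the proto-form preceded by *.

Position 6: Vemek has i, Rigoren has e. Taking the neighbouring segments as reconstructed: Vemek i could go back to *e or *i; Rigoren e could go back to *a or *e — the one source consistent with every daughter is *e.
Position 2: Vemek has a, Rigoren has e. Vemek preserves a here (none of its changes turn any other segment into a), so the proto-segment is *a.
Position 7: Vemek has t, Rigoren has d. Rigoren preserves d here (none of its changes turn any other segment into d), so the proto-segment is *d.
Continuing position by position gives *masured; check it forward:
Vemek: *masured
  masured → masurid   [vowel merger]
  masurid → masorid   [pre-rhotic lowering]
  masorid → masorit   [final devoicing]
  giving Vemek masorit.
Rigoren: *masured > mesured > merured  (by vowel merger, rhotacism)
No other proto-form is consistent with every reflex, so the reconstruction is *masured.

*masured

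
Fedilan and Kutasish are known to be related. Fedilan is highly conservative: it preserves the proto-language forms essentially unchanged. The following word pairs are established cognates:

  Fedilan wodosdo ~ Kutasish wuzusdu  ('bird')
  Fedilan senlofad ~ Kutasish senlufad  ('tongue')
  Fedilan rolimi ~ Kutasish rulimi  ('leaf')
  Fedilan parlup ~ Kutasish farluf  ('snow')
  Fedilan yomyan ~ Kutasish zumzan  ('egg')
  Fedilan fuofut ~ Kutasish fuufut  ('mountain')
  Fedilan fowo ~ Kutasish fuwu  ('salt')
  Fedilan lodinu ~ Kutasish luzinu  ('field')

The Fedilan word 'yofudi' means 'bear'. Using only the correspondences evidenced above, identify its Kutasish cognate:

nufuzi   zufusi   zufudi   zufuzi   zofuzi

yomyan ~ zumzan — Fedilan y corresponds to Kutasish z word-initially before a back vowel.
senlofad ~ senlufad — Fedilan o corresponds to Kutasish u after a consonant, before a labial obstruent.
lodinu ~ luzinu — Fedilan d corresponds to Kutasish z between vowels (before a front vowel).
Applying these to Fedilan 'yofudi':
  yofudi → zofudi   (y→z word-initially before a back vowel)
  zofudi → zufudi   (o→u after a consonant, before a labial obstruent)
  zufudi → zufuzi   (d→z between vowels (before a front vowel))
So the Kutasish cognate is 'zufuzi'.

zufuzi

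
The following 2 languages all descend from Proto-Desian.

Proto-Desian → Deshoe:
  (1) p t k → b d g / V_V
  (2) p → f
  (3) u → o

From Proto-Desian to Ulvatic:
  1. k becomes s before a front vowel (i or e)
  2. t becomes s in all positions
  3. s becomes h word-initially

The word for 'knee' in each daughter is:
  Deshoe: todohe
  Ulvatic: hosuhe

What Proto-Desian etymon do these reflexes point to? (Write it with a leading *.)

Position 3: Deshoe has d, Ulvatic has s. Taking the neighbouring segments as reconstructed: Deshoe d could go back to *t or *d; Ulvatic s could go back to *t or *s — the one source consistent with every daughter is *t.
Position 4: Deshoe has o, Ulvatic has u. Ulvatic preserves u here (none of its changes turn any other segment into u), so the proto-segment is *u.
Verify the candidate proto-form against each daughter:
Deshoe: *totuhe > toduhe > todohe  (by intervocalic voicing, vowel merger)
Ulvatic: start from *totuhe.
  rule 1: no change — totuhe
  rule 2 (unconditioned shift): totuhe → sosuhe
  rule 3 (debuccalisation): sosuhe → hosuhe
  ⇒ Ulvatic hosuhe
Only *totuhe yields all of Deshoe todohe, Ulvatic hosuhe.

*totuhe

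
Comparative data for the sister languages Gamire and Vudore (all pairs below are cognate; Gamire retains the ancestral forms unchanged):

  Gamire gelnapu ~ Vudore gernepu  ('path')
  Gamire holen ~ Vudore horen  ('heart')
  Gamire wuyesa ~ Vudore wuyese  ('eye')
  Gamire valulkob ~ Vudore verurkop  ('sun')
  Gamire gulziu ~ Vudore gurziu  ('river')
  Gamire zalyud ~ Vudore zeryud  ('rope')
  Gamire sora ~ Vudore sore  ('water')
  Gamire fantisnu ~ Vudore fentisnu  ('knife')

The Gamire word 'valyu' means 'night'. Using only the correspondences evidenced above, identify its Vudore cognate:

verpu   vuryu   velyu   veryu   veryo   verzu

valulkob ~ verurkop, zalyud ~ zeryud — Gamire a corresponds to Vudore e after a consonant, before a consonant other than r, m, n, p, b, f, v.
valulkob ~ verurkop, gulziu ~ gurziu — Gamire l corresponds to Vudore r after a vowel, before a consonant other than r, m, n, p, b, f, v.
Applying these to Gamire 'valyu':
  valyu → velyu   (a→e after a consonant, before a consonant other than r, m, n, p, b, f, v)
  velyu → veryu   (l→r after a vowel, before a consonant other than r, m, n, p, b, f, v)
So the Vudore cognate is 'veryu'.

veryu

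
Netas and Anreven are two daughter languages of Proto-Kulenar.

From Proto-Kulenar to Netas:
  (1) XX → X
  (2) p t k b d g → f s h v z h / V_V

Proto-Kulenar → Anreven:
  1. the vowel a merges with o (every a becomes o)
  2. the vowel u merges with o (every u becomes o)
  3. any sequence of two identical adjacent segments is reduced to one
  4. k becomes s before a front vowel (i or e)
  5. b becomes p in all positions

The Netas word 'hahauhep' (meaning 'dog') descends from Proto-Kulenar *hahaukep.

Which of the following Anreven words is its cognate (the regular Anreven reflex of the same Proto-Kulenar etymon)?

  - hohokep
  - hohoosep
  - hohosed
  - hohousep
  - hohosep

hohosep

Anreven: start from *hahaukep.
  rule 1 (vowel merger): hahaukep → hohoukep
  rule 2 (vowel merger): hohoukep → hohookep
  rule 3 (degemination): hohookep → hohokep
  rule 4 (palatalisation): hohokep → hohosep
  rule 5: no change — hohosep
  ⇒ Anreven hohosep
The other candidates each miss or misapply at least one Anreven change.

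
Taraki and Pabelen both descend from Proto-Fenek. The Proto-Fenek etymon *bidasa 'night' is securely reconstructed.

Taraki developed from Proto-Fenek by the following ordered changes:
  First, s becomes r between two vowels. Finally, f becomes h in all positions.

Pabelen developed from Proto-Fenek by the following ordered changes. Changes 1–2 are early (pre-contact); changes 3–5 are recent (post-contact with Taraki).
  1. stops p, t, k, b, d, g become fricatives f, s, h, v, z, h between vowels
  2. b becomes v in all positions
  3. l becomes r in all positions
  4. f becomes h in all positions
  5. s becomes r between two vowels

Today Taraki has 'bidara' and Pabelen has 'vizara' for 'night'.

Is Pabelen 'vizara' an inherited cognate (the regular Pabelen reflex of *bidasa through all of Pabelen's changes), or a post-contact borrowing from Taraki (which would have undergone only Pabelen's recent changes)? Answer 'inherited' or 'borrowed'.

inherited

If inherited, *bidasa would pass through all of Pabelen's changes:
Pabelen: start from *bidasa.
  rule 1 (intervocalic lenition): bidasa → bizasa
  rule 2 (unconditioned shift): bizasa → vizasa
  rule 3: no change — vizasa
  rule 4: no change — vizasa
  rule 5 (rhotacism): vizasa → vizara
  ⇒ Pabelen vizara
If borrowed from Taraki 'bidara' after the early changes, it would undergo only the recent ones:
  rule 3 (unconditioned shift): no change (bidara)
  rule 4 (unconditioned shift): no change (bidara)
  rule 5 (rhotacism): no change (bidara)
  ⇒ as a loan: bidara
Pabelen 'vizara' matches the inherited outcome exactly, so it is an inherited cognate, not a loan.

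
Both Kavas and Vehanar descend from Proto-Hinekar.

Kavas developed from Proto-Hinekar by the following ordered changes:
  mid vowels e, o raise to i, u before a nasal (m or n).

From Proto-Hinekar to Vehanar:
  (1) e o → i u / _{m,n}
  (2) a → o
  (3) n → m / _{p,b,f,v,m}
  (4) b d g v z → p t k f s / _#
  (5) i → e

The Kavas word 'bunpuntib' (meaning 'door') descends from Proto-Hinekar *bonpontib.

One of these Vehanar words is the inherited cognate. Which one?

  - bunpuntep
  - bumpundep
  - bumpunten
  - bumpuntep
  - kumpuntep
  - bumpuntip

bumpuntep

Vehanar: *bonpontib > bunpuntib > bumpuntib > bumpuntip > bumpuntep  (by pre-nasal raising, nasal place assimilation, final devoicing, vowel merger)
The other candidates each miss or misapply at least one Vehanar change.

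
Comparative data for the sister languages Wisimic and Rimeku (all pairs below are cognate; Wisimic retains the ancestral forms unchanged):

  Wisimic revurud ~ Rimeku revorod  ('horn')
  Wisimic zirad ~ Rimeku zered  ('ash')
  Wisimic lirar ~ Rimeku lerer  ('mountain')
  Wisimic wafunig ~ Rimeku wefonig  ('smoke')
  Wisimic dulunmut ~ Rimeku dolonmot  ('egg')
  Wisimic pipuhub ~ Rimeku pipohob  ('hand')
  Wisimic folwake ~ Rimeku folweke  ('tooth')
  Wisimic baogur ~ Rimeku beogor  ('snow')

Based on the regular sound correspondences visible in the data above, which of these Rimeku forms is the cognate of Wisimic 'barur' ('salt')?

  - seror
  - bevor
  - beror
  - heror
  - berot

beror

lirar ~ lerer — Wisimic a corresponds to Rimeku e after a consonant, before r.
revurud ~ revorod, baogur ~ beogor — Wisimic u corresponds to Rimeku o after a consonant, before r.
Applying these to Wisimic 'barur':
  barur → berur   (a→e after a consonant, before r)
  berur → beror   (u→o after a consonant, before r)
So the Rimeku cognate is 'beror'.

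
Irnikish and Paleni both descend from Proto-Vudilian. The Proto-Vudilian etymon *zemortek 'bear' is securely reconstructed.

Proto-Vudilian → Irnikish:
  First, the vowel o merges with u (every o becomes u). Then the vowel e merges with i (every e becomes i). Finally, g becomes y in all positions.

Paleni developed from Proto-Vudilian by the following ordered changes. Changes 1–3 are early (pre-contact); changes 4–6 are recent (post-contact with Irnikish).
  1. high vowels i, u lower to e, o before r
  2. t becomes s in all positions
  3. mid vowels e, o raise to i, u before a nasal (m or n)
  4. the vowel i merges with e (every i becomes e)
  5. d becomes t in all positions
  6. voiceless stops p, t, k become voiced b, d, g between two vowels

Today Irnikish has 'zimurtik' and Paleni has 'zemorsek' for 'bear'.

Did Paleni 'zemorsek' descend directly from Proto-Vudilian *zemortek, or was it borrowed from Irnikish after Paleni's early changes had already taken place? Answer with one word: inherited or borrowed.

If inherited, *zemortek would pass through all of Paleni's changes:
Paleni: *zemortek
  zemortek (rule 1 does not apply)
  zemortek → zemorsek   [unconditioned shift]
  zemorsek → zimorsek   [pre-nasal raising]
  zimorsek → zemorsek   [vowel merger]
  zemorsek (rule 5 does not apply)
  zemorsek (rule 6 does not apply)
  giving Paleni zemorsek.
If borrowed from Irnikish 'zimurtik' after the early changes, it would undergo only the recent ones:
  rule 4 (vowel merger): zimurtik → zemurtek
  rule 5 (unconditioned shift): no change (zemurtek)
  rule 6 (intervocalic voicing): no change (zemurtek)
  ⇒ as a loan: zemurtek
Paleni 'zemorsek' matches the inherited outcome exactly, so it is an inherited cognate, not a loan.

inherited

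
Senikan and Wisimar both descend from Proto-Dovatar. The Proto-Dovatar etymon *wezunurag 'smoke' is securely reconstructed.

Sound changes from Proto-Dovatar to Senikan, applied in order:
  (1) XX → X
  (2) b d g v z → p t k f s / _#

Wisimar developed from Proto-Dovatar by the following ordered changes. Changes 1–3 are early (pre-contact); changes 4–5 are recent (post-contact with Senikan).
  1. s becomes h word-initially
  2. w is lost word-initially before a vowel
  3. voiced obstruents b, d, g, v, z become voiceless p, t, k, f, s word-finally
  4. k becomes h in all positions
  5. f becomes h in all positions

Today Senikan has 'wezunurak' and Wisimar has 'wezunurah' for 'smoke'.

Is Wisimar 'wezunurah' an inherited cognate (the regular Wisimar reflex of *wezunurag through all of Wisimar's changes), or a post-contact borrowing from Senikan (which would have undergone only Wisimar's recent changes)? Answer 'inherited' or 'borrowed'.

If inherited, *wezunurag would pass through all of Wisimar's changes:
Wisimar: start from *wezunurag.
  rule 1: no change — wezunurag
  rule 2 (glide loss): wezunurag → ezunurag
  rule 3 (final devoicing): ezunurag → ezunurak
  rule 4 (unconditioned shift): ezunurak → ezunurah
  rule 5: no change — ezunurah
  ⇒ Wisimar ezunurah
If borrowed from Senikan 'wezunurak' after the early changes, it would undergo only the recent ones:
  rule 4 (unconditioned shift): wezunurak → wezunurah
  rule 5 (unconditioned shift): no change (wezunurah)
  ⇒ as a loan: wezunurah
Wisimar 'wezunurah' matches the loan outcome 'wezunurah', not the inherited 'ezunurah' — it skipped the early Wisimar changes, so it was borrowed from Senikan.

borrowed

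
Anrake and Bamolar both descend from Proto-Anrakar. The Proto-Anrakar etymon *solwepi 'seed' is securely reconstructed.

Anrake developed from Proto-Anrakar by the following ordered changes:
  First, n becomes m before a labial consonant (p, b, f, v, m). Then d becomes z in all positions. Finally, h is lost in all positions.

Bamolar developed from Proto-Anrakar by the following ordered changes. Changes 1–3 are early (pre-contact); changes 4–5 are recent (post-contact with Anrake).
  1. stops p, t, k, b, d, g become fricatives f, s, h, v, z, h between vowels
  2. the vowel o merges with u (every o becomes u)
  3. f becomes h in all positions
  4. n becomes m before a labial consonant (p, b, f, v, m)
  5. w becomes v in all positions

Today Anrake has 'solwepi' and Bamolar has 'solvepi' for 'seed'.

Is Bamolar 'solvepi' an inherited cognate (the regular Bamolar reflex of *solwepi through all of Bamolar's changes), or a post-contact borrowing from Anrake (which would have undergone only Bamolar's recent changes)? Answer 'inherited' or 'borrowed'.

If inherited, *solwepi would pass through all of Bamolar's changes:
Bamolar: start from *solwepi.
  rule 1 (intervocalic lenition): solwepi → solwefi
  rule 2 (vowel merger): solwefi → sulwefi
  rule 3 (unconditioned shift): sulwefi → sulwehi
  rule 4: no change — sulwehi
  rule 5 (unconditioned shift): sulwehi → sulvehi
  ⇒ Bamolar sulvehi
If borrowed from Anrake 'solwepi' after the early changes, it would undergo only the recent ones:
  rule 4 (nasal place assimilation): no change (solwepi)
  rule 5 (unconditioned shift): solwepi → solvepi
  ⇒ as a loan: solvepi
Bamolar 'solvepi' matches the loan outcome 'solvepi', not the inherited 'sulvehi' — it skipped the early Bamolar changes, so it was borrowed from Anrake.

borrowed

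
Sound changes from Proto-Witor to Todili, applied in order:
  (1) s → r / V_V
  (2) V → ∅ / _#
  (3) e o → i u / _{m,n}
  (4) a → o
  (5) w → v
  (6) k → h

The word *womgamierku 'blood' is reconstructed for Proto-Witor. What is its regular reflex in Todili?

Todili: *womgamierku
  womgamierku (rule 1 does not apply)
  womgamierku → womgamierk   [apocope]
  womgamierk → wumgamierk   [pre-nasal raising]
  wumgamierk → wumgomierk   [vowel merger]
  wumgomierk → vumgomierk   [unconditioned shift]
  vumgomierk → vumgomierh   [unconditioned shift]
  giving Todili vumgomierh.

vumgomierh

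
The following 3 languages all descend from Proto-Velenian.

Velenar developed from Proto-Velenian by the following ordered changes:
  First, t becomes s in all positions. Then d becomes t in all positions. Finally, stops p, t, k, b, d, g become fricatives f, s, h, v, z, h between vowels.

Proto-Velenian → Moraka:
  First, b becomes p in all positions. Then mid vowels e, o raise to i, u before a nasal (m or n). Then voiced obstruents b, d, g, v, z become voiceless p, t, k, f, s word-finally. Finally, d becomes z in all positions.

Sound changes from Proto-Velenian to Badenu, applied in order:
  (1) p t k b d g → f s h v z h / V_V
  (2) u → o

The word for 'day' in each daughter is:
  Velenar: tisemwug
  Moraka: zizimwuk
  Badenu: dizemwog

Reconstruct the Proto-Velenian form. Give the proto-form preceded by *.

Position 4: Velenar has e, Moraka has i, Badenu has e. Velenar preserves e here (none of its changes turn any other segment into e), so the proto-segment is *e.
Position 3: Velenar has s, Moraka has z, Badenu has z. Taking the neighbouring segments as reconstructed: Velenar s could go back to *t or *d or *s; Moraka z could go back to *d or *z; Badenu z could go back to *d or *z — the one source consistent with every daughter is *d.
Continuing position by position gives *didemwug; check it forward:
Velenar: *didemwug > titemwug > tisemwug  (by unconditioned shift, intervocalic lenition)
Moraka: *didemwug
  didemwug (rule 1 does not apply)
  didemwug → didimwug   [pre-nasal raising]
  didimwug → didimwuk   [final devoicing]
  didimwuk → zizimwuk   [unconditioned shift]
  giving Moraka zizimwuk.
Badenu: start from *didemwug.
  rule 1 (intervocalic lenition): didemwug → dizemwug
  rule 2 (vowel merger): dizemwug → dizemwog
  ⇒ Badenu dizemwog
Only *didemwug yields all of Velenar tisemwug, Moraka zizimwuk, Badenu dizemwog.

*didemwug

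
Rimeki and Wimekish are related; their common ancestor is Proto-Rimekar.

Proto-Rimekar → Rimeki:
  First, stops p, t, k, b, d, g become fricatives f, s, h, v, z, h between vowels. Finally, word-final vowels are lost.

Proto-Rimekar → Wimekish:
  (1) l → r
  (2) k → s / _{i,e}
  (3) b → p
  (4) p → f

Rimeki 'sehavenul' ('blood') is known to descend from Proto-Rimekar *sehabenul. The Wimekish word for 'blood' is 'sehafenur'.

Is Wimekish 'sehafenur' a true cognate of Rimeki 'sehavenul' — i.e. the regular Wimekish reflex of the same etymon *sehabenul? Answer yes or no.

yes

Derive the expected Wimekish reflex of *sehabenul:
Wimekish: *sehabenul > sehabenur > sehapenur > sehafenur  (by unconditioned shift, unconditioned shift, unconditioned shift)
Wimekish 'sehafenur' matches the regular reflex exactly, so the pair is cognate.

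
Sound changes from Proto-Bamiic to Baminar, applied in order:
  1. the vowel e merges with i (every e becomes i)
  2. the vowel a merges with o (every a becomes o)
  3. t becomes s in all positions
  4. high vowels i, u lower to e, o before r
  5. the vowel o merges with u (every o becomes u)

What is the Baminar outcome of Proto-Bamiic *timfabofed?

simfubufid

Baminar: start from *timfabofed.
  rule 1 (vowel merger): timfabofed → timfabofid
  rule 2 (vowel merger): timfabofid → timfobofid
  rule 3 (unconditioned shift): timfobofid → simfobofid
  rule 4: no change — simfobofid
  rule 5 (vowel merger): simfobofid → simfubufid
  ⇒ Baminar simfubufid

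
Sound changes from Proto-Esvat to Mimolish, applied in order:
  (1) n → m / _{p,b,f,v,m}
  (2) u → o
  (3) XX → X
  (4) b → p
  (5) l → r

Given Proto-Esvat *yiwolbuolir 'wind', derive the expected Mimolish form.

Mimolish: *yiwolbuolir > yiwolboolir > yiwolbolir > yiwolpolir > yiworporir  (by vowel merger, degemination, unconditioned shift, unconditioned shift)

yiworporir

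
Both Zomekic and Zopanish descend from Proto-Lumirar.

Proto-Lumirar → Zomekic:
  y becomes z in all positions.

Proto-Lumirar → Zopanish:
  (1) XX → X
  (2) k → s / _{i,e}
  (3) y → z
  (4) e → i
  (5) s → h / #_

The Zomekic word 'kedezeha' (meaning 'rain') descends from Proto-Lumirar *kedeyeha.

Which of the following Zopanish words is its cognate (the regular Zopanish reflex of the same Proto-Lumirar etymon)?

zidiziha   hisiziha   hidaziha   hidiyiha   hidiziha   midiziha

Zopanish: start from *kedeyeha.
  rule 1: no change — kedeyeha
  rule 2 (palatalisation): kedeyeha → sedeyeha
  rule 3 (unconditioned shift): sedeyeha → sedezeha
  rule 4 (vowel merger): sedezeha → sidiziha
  rule 5 (debuccalisation): sidiziha → hidiziha
  ⇒ Zopanish hidiziha
Only 'hidiziha' matches the regular Zopanish development of *kedeyeha.

hidiziha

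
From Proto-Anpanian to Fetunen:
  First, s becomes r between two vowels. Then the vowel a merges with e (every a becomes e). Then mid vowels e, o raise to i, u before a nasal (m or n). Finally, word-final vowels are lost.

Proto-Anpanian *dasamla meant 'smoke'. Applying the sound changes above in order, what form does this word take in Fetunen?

Fetunen: *dasamla
  dasamla → daramla   [rhotacism]
  daramla → deremle   [vowel merger]
  deremle → derimle   [pre-nasal raising]
  derimle → deriml   [apocope]
  giving Fetunen deriml.

deriml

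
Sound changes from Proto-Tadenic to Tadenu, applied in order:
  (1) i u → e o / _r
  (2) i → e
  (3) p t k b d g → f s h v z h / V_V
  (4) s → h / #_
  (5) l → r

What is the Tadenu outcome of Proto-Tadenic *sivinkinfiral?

hevenkenferar

Tadenu: *sivinkinfiral > sivinkinferal > sevenkenferal > hevenkenferal > hevenkenferar  (by pre-rhotic lowering, vowel merger, debuccalisation, unconditioned shift)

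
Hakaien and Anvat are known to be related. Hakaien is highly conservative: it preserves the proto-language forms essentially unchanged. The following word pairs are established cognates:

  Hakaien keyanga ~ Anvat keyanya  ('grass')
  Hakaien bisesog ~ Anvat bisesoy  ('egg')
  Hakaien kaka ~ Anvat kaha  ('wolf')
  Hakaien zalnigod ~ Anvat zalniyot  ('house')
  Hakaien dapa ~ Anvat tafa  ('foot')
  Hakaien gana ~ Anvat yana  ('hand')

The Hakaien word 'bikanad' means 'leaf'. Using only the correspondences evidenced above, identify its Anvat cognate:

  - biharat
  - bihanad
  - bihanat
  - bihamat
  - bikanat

kaka ~ kaha — Hakaien k corresponds to Anvat h between vowels (before a back vowel).
zalnigod ~ zalniyot — Hakaien d corresponds to Anvat t word-finally.
Applying these to Hakaien 'bikanad':
  bikanad → bihanad   (k→h between vowels (before a back vowel))
  bihanad → bihanat   (d→t word-finally)
So the Anvat cognate is 'bihanat'.

bihanat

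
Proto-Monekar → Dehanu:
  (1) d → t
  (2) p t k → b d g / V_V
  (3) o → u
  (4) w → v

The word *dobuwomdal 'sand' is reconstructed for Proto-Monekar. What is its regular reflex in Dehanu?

Dehanu: *dobuwomdal > tobuwomtal > tubuwumtal > tubuvumtal  (by unconditioned shift, vowel merger, unconditioned shift)

tubuvumtal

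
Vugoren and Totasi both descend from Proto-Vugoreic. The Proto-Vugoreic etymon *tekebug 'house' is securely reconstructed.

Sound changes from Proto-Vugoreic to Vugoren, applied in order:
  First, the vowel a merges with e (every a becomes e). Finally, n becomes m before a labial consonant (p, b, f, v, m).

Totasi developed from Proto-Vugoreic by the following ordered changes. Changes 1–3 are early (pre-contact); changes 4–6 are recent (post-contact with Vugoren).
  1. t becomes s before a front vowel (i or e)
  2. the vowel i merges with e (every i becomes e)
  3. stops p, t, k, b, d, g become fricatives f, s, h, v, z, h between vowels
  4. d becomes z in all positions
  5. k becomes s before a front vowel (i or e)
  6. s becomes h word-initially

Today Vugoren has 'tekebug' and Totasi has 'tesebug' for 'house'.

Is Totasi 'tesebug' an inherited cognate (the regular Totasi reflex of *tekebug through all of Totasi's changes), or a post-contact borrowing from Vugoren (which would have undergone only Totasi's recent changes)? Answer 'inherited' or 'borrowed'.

If inherited, *tekebug would pass through all of Totasi's changes:
Totasi: *tekebug > sekebug > sehevug > hehevug  (by palatalisation, intervocalic lenition, debuccalisation)
If borrowed from Vugoren 'tekebug' after the early changes, it would undergo only the recent ones:
  rule 4 (unconditioned shift): no change (tekebug)
  rule 5 (palatalisation): tekebug → tesebug
  rule 6 (debuccalisation): no change (tesebug)
  ⇒ as a loan: tesebug
Totasi 'tesebug' matches the loan outcome 'tesebug', not the inherited 'hehevug' — it skipped the early Totasi changes, so it was borrowed from Vugoren.

borrowed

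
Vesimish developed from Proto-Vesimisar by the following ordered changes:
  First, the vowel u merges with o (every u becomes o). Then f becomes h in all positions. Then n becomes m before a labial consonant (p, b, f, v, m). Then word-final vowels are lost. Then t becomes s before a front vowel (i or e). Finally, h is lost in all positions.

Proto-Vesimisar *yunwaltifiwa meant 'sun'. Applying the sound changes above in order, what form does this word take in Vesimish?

Vesimish: start from *yunwaltifiwa.
  rule 1 (vowel merger): yunwaltifiwa → yonwaltifiwa
  rule 2 (unconditioned shift): yonwaltifiwa → yonwaltihiwa
  rule 3: no change — yonwaltihiwa
  rule 4 (apocope): yonwaltihiwa → yonwaltihiw
  rule 5 (palatalisation): yonwaltihiw → yonwalsihiw
  rule 6 (h-loss): yonwalsihiw → yonwalsiiw
  ⇒ Vesimish yonwalsiiw

yonwalsiiw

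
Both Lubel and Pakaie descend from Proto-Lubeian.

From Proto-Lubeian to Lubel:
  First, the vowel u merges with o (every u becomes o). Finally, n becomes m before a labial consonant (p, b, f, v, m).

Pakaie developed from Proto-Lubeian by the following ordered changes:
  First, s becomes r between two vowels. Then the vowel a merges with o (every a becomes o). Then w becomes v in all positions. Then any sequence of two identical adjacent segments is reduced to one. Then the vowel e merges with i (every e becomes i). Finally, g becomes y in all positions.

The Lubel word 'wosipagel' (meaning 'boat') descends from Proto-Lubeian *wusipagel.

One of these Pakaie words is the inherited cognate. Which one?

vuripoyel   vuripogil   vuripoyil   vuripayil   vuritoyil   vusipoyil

Pakaie: *wusipagel > wuripagel > wuripogel > vuripogel > vuripogil > vuripoyil  (by rhotacism, vowel merger, unconditioned shift, vowel merger, unconditioned shift)
Among the options, 'vuripoyil' alone shows every Pakaie change applied in order.

vuripoyil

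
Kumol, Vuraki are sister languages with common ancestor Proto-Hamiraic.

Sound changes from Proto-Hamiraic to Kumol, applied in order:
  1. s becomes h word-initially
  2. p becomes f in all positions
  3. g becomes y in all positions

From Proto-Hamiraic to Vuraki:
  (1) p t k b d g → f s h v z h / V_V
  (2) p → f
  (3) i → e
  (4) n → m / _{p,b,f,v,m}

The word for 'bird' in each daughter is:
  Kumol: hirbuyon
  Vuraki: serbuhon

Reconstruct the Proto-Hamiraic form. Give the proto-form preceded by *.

Position 2: Kumol has i, Vuraki has e. Kumol preserves i here (none of its changes turn any other segment into i), so the proto-segment is *i.
Position 1: Kumol has h, Vuraki has s. Taking the neighbouring segments as reconstructed: Kumol h could go back to *s or *h; Vuraki s can only go back to *s — the one source consistent with every daughter is *s.
Position 6: Kumol has y, Vuraki has h. Taking the neighbouring segments as reconstructed: Kumol y could go back to *g or *y; Vuraki h could go back to *k or *g or *h — the one source consistent with every daughter is *g.
Verify the candidate proto-form against each daughter:
Kumol: *sirbugon
  sirbugon → hirbugon   [debuccalisation]
  hirbugon (rule 2 does not apply)
  hirbugon → hirbuyon   [unconditioned shift]
  giving Kumol hirbuyon.
Vuraki: start from *sirbugon.
  rule 1 (intervocalic lenition): sirbugon → sirbuhon
  rule 2: no change — sirbuhon
  rule 3 (vowel merger): sirbuhon → serbuhon
  rule 4: no change — serbuhon
  ⇒ Vuraki serbuhon
*sirbugon is the unique common source.

*sirbugon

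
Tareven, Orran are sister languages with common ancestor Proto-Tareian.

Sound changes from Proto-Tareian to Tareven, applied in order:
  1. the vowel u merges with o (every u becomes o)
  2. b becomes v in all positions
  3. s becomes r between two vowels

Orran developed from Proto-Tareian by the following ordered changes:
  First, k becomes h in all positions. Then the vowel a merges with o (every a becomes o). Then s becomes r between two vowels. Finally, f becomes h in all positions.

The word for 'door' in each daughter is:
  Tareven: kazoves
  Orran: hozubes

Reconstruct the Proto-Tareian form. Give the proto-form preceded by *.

*kazubes

Position 5: Tareven has v, Orran has b. Orran preserves b here (none of its changes turn any other segment into b), so the proto-segment is *b.
Position 4: Tareven has o, Orran has u. Orran preserves u here (none of its changes turn any other segment into u), so the proto-segment is *u.
Position 1: Tareven has k, Orran has h. Tareven preserves k here (none of its changes turn any other segment into k), so the proto-segment is *k.
Verify the candidate proto-form against each daughter:
Tareven: *kazubes
  kazubes → kazobes   [vowel merger]
  kazobes → kazoves   [unconditioned shift]
  kazoves (rule 3 does not apply)
  giving Tareven kazoves.
Orran: *kazubes > hazubes > hozubes  (by unconditioned shift, vowel merger)
*kazubes is the unique common source.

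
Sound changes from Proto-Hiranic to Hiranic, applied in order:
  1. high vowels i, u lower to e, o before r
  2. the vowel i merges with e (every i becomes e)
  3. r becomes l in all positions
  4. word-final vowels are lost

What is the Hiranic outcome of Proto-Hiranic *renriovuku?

Hiranic: *renriovuku > renreovuku > lenleovuku > lenleovuk  (by vowel merger, unconditioned shift, apocope)

lenleovuk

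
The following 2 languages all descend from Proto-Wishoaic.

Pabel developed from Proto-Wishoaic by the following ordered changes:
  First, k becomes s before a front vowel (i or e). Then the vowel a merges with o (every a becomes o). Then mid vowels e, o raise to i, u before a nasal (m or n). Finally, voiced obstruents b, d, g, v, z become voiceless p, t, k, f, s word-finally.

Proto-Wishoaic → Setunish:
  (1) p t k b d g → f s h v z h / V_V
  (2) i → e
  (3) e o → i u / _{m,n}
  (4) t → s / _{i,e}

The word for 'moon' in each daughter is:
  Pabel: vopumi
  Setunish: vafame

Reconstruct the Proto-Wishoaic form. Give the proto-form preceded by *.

Position 2: Pabel has o, Setunish has a. Setunish preserves a here (none of its changes turn any other segment into a), so the proto-segment is *a.
Position 3: Pabel has p, Setunish has f. Taking the neighbouring segments as reconstructed: Pabel p can only go back to *p; Setunish f could go back to *p or *f — the one source consistent with every daughter is *p.
Position 4: Pabel has u, Setunish has a. Setunish preserves a here (none of its changes turn any other segment into a), so the proto-segment is *a.
Continuing position by position gives *vapami; check it forward:
Pabel: *vapami
  vapami (rule 1 does not apply)
  vapami → vopomi   [vowel merger]
  vopomi → vopumi   [pre-nasal raising]
  vopumi (rule 4 does not apply)
  giving Pabel vopumi.
Setunish: *vapami
  vapami → vafami   [intervocalic lenition]
  vafami → vafame   [vowel merger]
  vafame (rule 3 does not apply)
  vafame (rule 4 does not apply)
  giving Setunish vafame.
*vapami is the unique common source.

*vapami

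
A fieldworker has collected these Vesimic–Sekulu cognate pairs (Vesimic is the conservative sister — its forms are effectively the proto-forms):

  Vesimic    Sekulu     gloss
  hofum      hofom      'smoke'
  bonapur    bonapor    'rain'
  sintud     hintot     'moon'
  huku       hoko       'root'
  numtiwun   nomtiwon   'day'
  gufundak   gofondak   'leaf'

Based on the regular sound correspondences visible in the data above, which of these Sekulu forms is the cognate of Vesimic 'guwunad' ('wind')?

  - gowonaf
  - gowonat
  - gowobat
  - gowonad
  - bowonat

gowonat

sintud ~ hintot, huku ~ hoko — Vesimic u corresponds to Sekulu o after a consonant, before a consonant other than r, m, n, p, b, f, v.
numtiwun ~ nomtiwon, gufundak ~ gofondak — Vesimic u corresponds to Sekulu o after a consonant, before a nasal.
sintud ~ hintot — Vesimic d corresponds to Sekulu t word-finally.
Applying these to Vesimic 'guwunad':
  guwunad → gowunad   (u→o after a consonant, before a consonant other than r, m, n, p, b, f, v)
  gowunad → gowonad   (u→o after a consonant, before a nasal)
  gowonad → gowonat   (d→t word-finally)
So the Sekulu cognate is 'gowonat'.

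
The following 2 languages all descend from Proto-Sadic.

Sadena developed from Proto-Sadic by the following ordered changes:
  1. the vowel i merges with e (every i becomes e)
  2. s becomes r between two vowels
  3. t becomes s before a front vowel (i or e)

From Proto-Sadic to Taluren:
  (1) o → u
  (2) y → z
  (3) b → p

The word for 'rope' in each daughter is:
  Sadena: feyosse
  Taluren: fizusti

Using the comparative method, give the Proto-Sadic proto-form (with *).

*fiyosti

Position 3: Sadena has y, Taluren has z. Sadena preserves y here (none of its changes turn any other segment into y), so the proto-segment is *y.
Position 6: Sadena has s, Taluren has t. Taluren preserves t here (none of its changes turn any other segment into t), so the proto-segment is *t.
Continuing position by position gives *fiyosti; check it forward:
Sadena: *fiyosti > feyoste > feyosse  (by vowel merger, palatalisation)
Taluren: start from *fiyosti.
  rule 1 (vowel merger): fiyosti → fiyusti
  rule 2 (unconditioned shift): fiyusti → fizusti
  rule 3: no change — fizusti
  ⇒ Taluren fizusti
No other proto-form is consistent with every reflex, so the reconstruction is *fiyosti.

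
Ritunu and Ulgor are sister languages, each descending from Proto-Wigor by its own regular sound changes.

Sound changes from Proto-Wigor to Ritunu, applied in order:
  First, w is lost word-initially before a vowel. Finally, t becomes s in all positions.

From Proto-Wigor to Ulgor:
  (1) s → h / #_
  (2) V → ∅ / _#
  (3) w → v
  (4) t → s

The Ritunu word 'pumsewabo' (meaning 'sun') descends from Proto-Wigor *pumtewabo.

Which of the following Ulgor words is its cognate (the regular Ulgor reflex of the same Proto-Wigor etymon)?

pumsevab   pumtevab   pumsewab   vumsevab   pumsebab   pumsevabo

Ulgor: *pumtewabo > pumtewab > pumtevab > pumsevab  (by apocope, unconditioned shift, unconditioned shift)
Among the options, 'pumsevab' alone shows every Ulgor change applied in order.

pumsevab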